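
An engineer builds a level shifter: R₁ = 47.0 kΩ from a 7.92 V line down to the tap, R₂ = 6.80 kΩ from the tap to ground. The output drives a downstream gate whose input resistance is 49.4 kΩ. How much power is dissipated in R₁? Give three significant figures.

Total resistance from the source is R₁ + (R₂‖R_L) = 52.98 kΩ, so I = 7.92/52.98 kΩ = 0.1495 mA.
P = I²·R₁ = (0.1495 mA)² × 47.0 kΩ = 1.05 mW.

P ≈ 1.05 mW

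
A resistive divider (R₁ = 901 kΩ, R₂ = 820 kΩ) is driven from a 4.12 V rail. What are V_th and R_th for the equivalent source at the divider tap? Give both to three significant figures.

V_th = 1.96 V, R_th = 429 kΩ

V_th is the open-circuit tap voltage: 4.12 × 820/(901 + 820) = 1.96 V.
With the supply zeroed, R₁ and R₂ appear in parallel from the tap: R_th = R₁‖R₂ = (901 × 820)/1721 = 429 kΩ.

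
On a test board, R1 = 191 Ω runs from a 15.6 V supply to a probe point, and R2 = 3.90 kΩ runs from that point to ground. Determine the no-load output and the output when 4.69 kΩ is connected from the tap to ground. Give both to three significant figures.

Unloaded: 14.9 V; loaded: 14.3 V

Open-circuit: V = 15.6 × 3900/(191 + 3900) = 14.9 V.
With the load, R2 becomes R2‖R_L = 2129 Ω, so V = 15.6 × 2129/2320 = 14.3 V.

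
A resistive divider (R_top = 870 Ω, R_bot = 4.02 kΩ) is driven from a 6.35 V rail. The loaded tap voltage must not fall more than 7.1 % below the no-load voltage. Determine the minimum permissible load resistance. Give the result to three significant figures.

R_L(min) ≈ 9.36 kΩ

Output resistance R_th = R_top‖R_bot = (870 × 4020)/4890 = 715.2 Ω.
The fractional drop is R_th/(R_th + R_L); requiring this ≤ 0.0710 gives R_L ≥ R_th(1/0.0710 − 1) = 715.2 × 13.08 = 9.36 kΩ.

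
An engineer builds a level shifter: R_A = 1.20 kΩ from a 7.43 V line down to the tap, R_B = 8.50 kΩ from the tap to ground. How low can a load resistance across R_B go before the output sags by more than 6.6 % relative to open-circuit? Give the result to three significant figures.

Output resistance R_th = R_A‖R_B = (1.20 × 8.50)/9.700 = 1.052 kΩ.
The fractional drop is R_th/(R_th + R_L); requiring this ≤ 0.0660 gives R_L ≥ R_th(1/0.0660 − 1) = 1.052 × 14.15 = 14.9 kΩ.

R_L(min) ≈ 14.9 kΩ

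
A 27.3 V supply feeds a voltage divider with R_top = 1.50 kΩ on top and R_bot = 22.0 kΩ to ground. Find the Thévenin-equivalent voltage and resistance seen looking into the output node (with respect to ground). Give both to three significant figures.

V_th is the open-circuit tap voltage: 27.3 × 22.0/(1.50 + 22.0) = 25.6 V.
With the supply zeroed, R_top and R_bot appear in parallel from the tap: R_th = R_top‖R_bot = (1.50 × 22.0)/23.50 = 1.40 kΩ.

V_th = 25.6 V, R_th = 1.40 kΩ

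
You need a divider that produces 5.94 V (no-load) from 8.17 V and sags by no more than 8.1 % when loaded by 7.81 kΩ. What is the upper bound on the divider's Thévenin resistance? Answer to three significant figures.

Loading drop = R_th/(R_th + R_L) ≤ 0.0810, so R_th ≤ R_L · ε/(1−ε) = 7.81 kΩ × 0.0810/0.9190 = 688 Ω.
(Any R1, R2 with R2/(R1+R2) = 0.727 and R1‖R2 ≤ 688 Ω will meet the spec.)

R_th ≤ 688 Ω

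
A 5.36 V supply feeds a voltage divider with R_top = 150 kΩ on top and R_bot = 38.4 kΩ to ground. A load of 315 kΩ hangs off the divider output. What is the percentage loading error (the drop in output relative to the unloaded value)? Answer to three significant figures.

8.85 %

The divider's output (Thévenin) resistance is R_top‖R_bot = 30.57 kΩ.
Fractional drop under load = R_th/(R_th + R_L) = 30.57 / (30.57 + 315) = 0.08847.
So the output falls by 8.85 %.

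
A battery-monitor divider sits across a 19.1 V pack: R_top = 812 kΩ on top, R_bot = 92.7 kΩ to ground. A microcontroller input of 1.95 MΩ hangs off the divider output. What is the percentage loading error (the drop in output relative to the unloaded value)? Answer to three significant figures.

4.09 %

The divider's output (Thévenin) resistance is R_top‖R_bot = 83.20 kΩ.
Fractional drop under load = R_th/(R_th + R_L) = 83.20 / (83.20 + 1950) = 0.04092.
So the output falls by 4.09 %.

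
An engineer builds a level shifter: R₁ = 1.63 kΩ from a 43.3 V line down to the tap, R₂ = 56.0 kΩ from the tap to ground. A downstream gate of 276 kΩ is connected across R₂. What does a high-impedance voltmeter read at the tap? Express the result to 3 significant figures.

V_out ≈ 41.8 V

The load sits in parallel with R₂: R₂‖R_L = (56.0 × 276) / (56.0 + 276) = 46.55 kΩ.
V_out = 43.3 × 46.55 / (1.63 + 46.55) = 43.3 × 46.55/48.18 = 41.8 V.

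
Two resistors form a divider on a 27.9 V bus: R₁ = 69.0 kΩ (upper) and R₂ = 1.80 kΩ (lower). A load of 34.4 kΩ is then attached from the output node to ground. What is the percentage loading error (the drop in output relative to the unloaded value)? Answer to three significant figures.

4.85 %

The divider's output (Thévenin) resistance is R₁‖R₂ = 1.754 kΩ.
Fractional drop under load = R_th/(R_th + R_L) = 1.754 / (1.754 + 34.4) = 0.04852.
So the output falls by 4.85 %.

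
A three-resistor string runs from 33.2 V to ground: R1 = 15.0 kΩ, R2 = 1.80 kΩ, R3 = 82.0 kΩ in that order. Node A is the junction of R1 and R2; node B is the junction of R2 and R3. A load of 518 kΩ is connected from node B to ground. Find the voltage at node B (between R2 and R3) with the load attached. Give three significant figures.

V ≈ 26.8 V

At node B, R3 is in parallel with the load: R3‖R_L = 70.79 kΩ.
Below node A the resistance is R2 + (R3‖R_L) = 72.59 kΩ, so V_A = 33.2 × 72.59/87.59 = 27.51 V.
Then V_B = V_A × (R3‖R_L)/(R2 + R3‖R_L) = 27.51 × 70.79/72.59 = 26.8 V.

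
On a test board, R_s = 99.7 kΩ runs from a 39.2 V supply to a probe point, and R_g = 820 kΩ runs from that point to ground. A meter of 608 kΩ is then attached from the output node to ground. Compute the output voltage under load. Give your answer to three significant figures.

The load sits in parallel with R_g: R_g‖R_L = (820 × 608) / (820 + 608) = 349.1 kΩ.
V_out = 39.2 × 349.1 / (99.7 + 349.1) = 39.2 × 349.1/448.8 = 30.5 V.

V_out ≈ 30.5 V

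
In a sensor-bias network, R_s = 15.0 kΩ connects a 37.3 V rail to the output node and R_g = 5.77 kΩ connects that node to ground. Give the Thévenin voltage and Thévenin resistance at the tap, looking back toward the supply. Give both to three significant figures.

V_th = 10.4 V, R_th = 4.17 kΩ

V_th is the open-circuit tap voltage: 37.3 × 5.77/(15.0 + 5.77) = 10.4 V.
With the supply zeroed, R_s and R_g appear in parallel from the tap: R_th = R_s‖R_g = (15.0 × 5.77)/20.77 = 4.17 kΩ.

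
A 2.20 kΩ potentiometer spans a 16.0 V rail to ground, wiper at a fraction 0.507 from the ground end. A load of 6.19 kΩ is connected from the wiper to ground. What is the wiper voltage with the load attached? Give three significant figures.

V ≈ 7.45 V

The wiper splits the pot into (1−α)R = 1.085 kΩ above and αR = 1.115 kΩ below.
Lower section ‖ load = 0.9451 kΩ.
V_wiper = 16.0 × 0.9451/(1.085 + 0.9451) = 7.45 V.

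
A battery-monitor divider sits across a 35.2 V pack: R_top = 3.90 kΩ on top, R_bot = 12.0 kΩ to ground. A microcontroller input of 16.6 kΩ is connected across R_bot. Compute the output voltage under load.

The load sits in parallel with R_bot: R_bot‖R_L = (12.0 × 16.6) / (12.0 + 16.6) = 6.965 kΩ.
V_out = 35.2 × 6.965 / (3.90 + 6.965) = 35.2 × 6.965/10.87 = 22.6 V.

V_out ≈ 22.6 V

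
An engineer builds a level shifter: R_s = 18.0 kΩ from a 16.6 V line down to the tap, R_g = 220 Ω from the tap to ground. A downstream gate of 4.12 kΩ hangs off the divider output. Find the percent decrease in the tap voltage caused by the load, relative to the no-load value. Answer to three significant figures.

The divider's output (Thévenin) resistance is R_s‖R_g = 217.3 Ω.
Fractional drop under load = R_th/(R_th + R_L) = 217.3 / (217.3 + 4120) = 0.05011.
So the output falls by 5.01 %.

5.01 %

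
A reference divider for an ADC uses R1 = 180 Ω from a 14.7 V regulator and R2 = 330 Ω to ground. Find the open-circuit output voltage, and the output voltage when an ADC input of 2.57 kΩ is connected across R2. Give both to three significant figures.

Open-circuit: V = 14.7 × 330/(180 + 330) = 9.51 V.
With the load, R2 becomes R2‖R_L = 292.4 Ω, so V = 14.7 × 292.4/472.4 = 9.10 V.

Unloaded: 9.51 V; loaded: 9.10 V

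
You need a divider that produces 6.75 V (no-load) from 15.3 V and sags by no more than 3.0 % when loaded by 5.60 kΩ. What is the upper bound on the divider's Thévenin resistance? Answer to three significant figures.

Loading drop = R_th/(R_th + R_L) ≤ 0.0300, so R_th ≤ R_L · ε/(1−ε) = 5.60 kΩ × 0.0300/0.9700 = 173 Ω.
(Any R1, R2 with R2/(R1+R2) = 0.441 and R1‖R2 ≤ 173 Ω will meet the spec.)

R_th ≤ 173 Ω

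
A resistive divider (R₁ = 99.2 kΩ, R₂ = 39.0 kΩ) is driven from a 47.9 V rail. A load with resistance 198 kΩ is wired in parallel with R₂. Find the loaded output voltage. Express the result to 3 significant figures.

V_out ≈ 11.8 V

The load sits in parallel with R₂: R₂‖R_L = (39.0 × 198) / (39.0 + 198) = 32.58 kΩ.
V_out = 47.9 × 32.58 / (99.2 + 32.58) = 47.9 × 32.58/131.8 = 11.8 V.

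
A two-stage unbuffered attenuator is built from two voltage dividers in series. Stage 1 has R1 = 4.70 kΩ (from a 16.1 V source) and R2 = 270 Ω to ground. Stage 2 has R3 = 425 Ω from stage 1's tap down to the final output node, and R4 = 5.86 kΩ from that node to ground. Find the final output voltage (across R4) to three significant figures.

V_out ≈ 0.784 V

Stage 2 presents R3+R4 = 6285 Ω as a load on stage 1's tap.
Stage 1's lower leg becomes R2‖(R3+R4) = 258.9 Ω, so V_mid = 16.1 × 258.9/4959 = 0.8405 V.
Stage 2 is itself unloaded: V_out = V_mid × R4/(R3+R4) = 0.8405 × 5860/6285 = 0.784 V.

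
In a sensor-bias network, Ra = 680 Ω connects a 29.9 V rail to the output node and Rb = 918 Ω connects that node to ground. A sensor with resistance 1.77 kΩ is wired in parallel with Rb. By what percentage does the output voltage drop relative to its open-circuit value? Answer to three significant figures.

The divider's output (Thévenin) resistance is Ra‖Rb = 390.6 Ω.
Fractional drop under load = R_th/(R_th + R_L) = 390.6 / (390.6 + 1770) = 0.1808.
So the output falls by 18.1 %.

18.1 %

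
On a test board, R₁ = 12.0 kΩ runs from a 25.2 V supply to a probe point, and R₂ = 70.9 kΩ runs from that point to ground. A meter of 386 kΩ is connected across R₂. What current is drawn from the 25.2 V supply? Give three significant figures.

I ≈ 0.350 mA

R₂‖R_L = 59.90 kΩ, so the source sees R₁ + R₂‖R_L = 71.90 kΩ.
I = 25.2 V / 71.90 kΩ = 0.350 mA.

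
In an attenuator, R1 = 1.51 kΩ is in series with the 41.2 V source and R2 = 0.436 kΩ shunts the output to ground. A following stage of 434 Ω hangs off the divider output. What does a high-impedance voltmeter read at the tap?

The load sits in parallel with R2: R2‖R_L = (436 × 434) / (436 + 434) = 217.5 Ω.
V_out = 41.2 × 217.5 / (1510 + 217.5) = 41.2 × 217.5/1727 = 5.19 V.
(Unloaded it would have been 9.23 V.)

V_out ≈ 5.19 V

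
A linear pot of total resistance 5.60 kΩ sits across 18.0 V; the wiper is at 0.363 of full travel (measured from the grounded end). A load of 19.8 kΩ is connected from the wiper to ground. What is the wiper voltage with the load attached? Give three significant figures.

V ≈ 6.13 V

The wiper splits the pot into (1−α)R = 3.567 kΩ above and αR = 2.033 kΩ below.
Lower section ‖ load = 1.844 kΩ.
V_wiper = 18.0 × 1.844/(3.567 + 1.844) = 6.13 V.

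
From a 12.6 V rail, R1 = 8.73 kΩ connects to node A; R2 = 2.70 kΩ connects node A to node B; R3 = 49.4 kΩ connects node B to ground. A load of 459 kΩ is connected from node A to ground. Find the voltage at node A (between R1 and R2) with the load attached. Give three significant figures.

Below node A the series string R2+R3 = 52.10 kΩ sits in parallel with the 459 kΩ load: 46.79 kΩ.
V_A = 12.6 × 46.79/(8.73 + 46.79) = 10.6 V.

V ≈ 10.6 V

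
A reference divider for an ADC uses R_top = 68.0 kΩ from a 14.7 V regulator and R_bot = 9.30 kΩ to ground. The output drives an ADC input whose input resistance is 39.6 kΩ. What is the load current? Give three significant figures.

R_bot‖R_L = 7.531 kΩ; V_out = 14.7 × 7.531/75.53 = 1.466 V.
I_L = V_out / R_L = 1.466 / 39.6 kΩ = 0.0370 mA.

I_L ≈ 0.0370 mA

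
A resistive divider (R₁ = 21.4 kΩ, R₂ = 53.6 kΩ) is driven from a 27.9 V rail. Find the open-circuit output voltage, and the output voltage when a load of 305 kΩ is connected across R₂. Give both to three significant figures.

Unloaded: 19.9 V; loaded: 19.0 V

Open-circuit: V = 27.9 × 53.6/(21.4 + 53.6) = 19.9 V.
With the load, R₂ becomes R₂‖R_L = 45.59 kΩ, so V = 27.9 × 45.59/66.99 = 19.0 V.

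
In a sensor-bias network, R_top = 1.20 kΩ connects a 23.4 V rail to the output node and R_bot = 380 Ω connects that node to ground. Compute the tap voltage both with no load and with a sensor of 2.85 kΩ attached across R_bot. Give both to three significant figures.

Open-circuit: V = 23.4 × 380/(1200 + 380) = 5.63 V.
With the load, R_bot becomes R_bot‖R_L = 335.3 Ω, so V = 23.4 × 335.3/1535 = 5.11 V.

Unloaded: 5.63 V; loaded: 5.11 V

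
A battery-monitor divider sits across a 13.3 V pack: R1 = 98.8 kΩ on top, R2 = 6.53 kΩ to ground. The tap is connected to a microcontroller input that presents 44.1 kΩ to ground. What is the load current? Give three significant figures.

I_L ≈ 0.0164 mA

R2‖R_L = 5.688 kΩ; V_out = 13.3 × 5.688/104.5 = 0.7240 V.
I_L = V_out / R_L = 0.7240 / 44.1 kΩ = 0.0164 mA.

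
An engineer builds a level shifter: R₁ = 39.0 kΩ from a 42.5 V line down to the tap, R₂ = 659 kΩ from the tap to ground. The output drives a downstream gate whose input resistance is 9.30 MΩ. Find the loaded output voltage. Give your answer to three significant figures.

V_out ≈ 40.0 V

The load sits in parallel with R₂: R₂‖R_L = (659 × 9300) / (659 + 9300) = 615.4 kΩ.
V_out = 42.5 × 615.4 / (39.0 + 615.4) = 42.5 × 615.4/654.4 = 40.0 V.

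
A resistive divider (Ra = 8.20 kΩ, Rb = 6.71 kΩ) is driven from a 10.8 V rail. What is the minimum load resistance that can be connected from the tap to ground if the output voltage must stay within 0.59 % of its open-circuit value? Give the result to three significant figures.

Output resistance R_th = Ra‖Rb = (8.20 × 6.71)/14.91 = 3.690 kΩ.
The fractional drop is R_th/(R_th + R_L); requiring this ≤ 0.00590 gives R_L ≥ R_th(1/0.00590 − 1) = 3.690 × 168.5 = 622 kΩ.

R_L(min) ≈ 622 kΩ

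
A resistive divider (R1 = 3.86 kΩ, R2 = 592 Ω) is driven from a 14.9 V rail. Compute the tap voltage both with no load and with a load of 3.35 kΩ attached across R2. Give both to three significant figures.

Open-circuit: V = 14.9 × 592/(3860 + 592) = 1.98 V.
With the load, R2 becomes R2‖R_L = 503.1 Ω, so V = 14.9 × 503.1/4363 = 1.72 V.

Unloaded: 1.98 V; loaded: 1.72 V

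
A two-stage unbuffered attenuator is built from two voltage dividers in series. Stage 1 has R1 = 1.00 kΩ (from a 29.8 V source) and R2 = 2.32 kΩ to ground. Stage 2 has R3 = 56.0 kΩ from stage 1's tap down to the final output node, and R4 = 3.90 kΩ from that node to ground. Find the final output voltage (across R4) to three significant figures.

Stage 2 presents R3+R4 = 59.90 kΩ as a load on stage 1's tap.
Stage 1's lower leg becomes R2‖(R3+R4) = 2.233 kΩ, so V_mid = 29.8 × 2.233/3.233 = 20.58 V.
Stage 2 is itself unloaded: V_out = V_mid × R4/(R3+R4) = 20.58 × 3.90/59.90 = 1.34 V.

V_out ≈ 1.34 V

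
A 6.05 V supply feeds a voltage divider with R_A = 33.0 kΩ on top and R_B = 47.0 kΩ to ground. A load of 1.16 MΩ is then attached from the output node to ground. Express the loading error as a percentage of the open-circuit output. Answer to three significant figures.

1.64 %

The divider's output (Thévenin) resistance is R_A‖R_B = 19.39 kΩ.
Fractional drop under load = R_th/(R_th + R_L) = 19.39 / (19.39 + 1160) = 0.01644.
So the output falls by 1.64 %.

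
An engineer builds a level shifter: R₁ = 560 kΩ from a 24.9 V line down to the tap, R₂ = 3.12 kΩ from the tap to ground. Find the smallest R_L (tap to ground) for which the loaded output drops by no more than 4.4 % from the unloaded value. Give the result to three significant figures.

R_L(min) ≈ 67.4 kΩ

Output resistance R_th = R₁‖R₂ = (560 × 3.12)/563.1 = 3.103 kΩ.
The fractional drop is R_th/(R_th + R_L); requiring this ≤ 0.0440 gives R_L ≥ R_th(1/0.0440 − 1) = 3.103 × 21.73 = 67.4 kΩ.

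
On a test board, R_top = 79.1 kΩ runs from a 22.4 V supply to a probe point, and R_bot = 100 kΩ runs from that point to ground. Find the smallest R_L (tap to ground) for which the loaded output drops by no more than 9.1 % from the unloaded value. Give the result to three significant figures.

R_L(min) ≈ 441 kΩ

Output resistance R_th = R_top‖R_bot = (79.1 × 100)/179.1 = 44.17 kΩ.
The fractional drop is R_th/(R_th + R_L); requiring this ≤ 0.0910 gives R_L ≥ R_th(1/0.0910 − 1) = 44.17 × 9.989 = 441 kΩ.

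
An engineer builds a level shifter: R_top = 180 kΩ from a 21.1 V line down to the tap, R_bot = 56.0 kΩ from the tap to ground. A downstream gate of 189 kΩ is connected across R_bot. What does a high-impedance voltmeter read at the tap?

The load sits in parallel with R_bot: R_bot‖R_L = (56.0 × 189) / (56.0 + 189) = 43.20 kΩ.
V_out = 21.1 × 43.20 / (180 + 43.20) = 21.1 × 43.20/223.2 = 4.08 V.

V_out ≈ 4.08 V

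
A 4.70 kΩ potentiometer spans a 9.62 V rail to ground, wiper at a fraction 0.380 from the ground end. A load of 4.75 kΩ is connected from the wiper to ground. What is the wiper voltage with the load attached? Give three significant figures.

V ≈ 2.96 V

The wiper splits the pot into (1−α)R = 2.914 kΩ above and αR = 1.786 kΩ below.
Lower section ‖ load = 1.298 kΩ.
V_wiper = 9.62 × 1.298/(2.914 + 1.298) = 2.96 V.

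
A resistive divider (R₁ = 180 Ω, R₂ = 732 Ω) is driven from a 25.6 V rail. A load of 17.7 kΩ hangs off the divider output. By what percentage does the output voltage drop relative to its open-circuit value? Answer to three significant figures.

The divider's output (Thévenin) resistance is R₁‖R₂ = 144.5 Ω.
Fractional drop under load = R_th/(R_th + R_L) = 144.5 / (144.5 + 17700) = 0.008096.
So the output falls by 0.810 %.

0.810 %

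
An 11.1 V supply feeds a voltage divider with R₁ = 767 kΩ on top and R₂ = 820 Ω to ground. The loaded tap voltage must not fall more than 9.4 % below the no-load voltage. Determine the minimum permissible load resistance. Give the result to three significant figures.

Output resistance R_th = R₁‖R₂ = (767000 × 820)/767800 = 819.1 Ω.
The fractional drop is R_th/(R_th + R_L); requiring this ≤ 0.0940 gives R_L ≥ R_th(1/0.0940 − 1) = 819.1 × 9.638 = 7.89 kΩ.

R_L(min) ≈ 7.89 kΩ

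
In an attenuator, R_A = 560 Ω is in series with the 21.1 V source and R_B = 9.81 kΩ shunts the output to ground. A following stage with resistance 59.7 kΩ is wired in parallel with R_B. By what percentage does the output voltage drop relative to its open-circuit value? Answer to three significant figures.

The divider's output (Thévenin) resistance is R_A‖R_B = 529.8 Ω.
Fractional drop under load = R_th/(R_th + R_L) = 529.8 / (529.8 + 59700) = 0.008796.
So the output falls by 0.880 %.

0.880 %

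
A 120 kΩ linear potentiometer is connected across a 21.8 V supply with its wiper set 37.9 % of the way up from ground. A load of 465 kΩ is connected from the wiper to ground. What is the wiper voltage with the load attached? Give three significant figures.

V ≈ 7.79 V

The wiper splits the pot into (1−α)R = 74.52 kΩ above and αR = 45.48 kΩ below.
Lower section ‖ load = 41.43 kΩ.
V_wiper = 21.8 × 41.43/(74.52 + 41.43) = 7.79 V.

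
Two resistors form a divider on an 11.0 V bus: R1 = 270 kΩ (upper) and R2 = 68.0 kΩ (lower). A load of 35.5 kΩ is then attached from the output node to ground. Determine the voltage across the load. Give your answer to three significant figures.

The load sits in parallel with R2: R2‖R_L = (68.0 × 35.5) / (68.0 + 35.5) = 23.32 kΩ.
V_out = 11.0 × 23.32 / (270 + 23.32) = 11.0 × 23.32/293.3 = 0.875 V.
(Unloaded it would have been 2.21 V.)

V_out ≈ 0.875 V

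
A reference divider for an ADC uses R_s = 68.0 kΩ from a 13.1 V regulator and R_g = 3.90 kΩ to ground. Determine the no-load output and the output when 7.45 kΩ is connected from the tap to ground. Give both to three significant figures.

Unloaded: 0.711 V; loaded: 0.475 V

Open-circuit: V = 13.1 × 3.90/(68.0 + 3.90) = 0.711 V.
With the load, R_g becomes R_g‖R_L = 2.560 kΩ, so V = 13.1 × 2.560/70.56 = 0.475 V.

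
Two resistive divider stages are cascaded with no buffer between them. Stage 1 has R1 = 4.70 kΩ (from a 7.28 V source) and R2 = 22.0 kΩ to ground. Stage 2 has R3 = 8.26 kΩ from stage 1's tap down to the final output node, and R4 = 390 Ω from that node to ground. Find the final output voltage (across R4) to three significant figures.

Stage 2 presents R3+R4 = 8650 Ω as a load on stage 1's tap.
Stage 1's lower leg becomes R2‖(R3+R4) = 6209 Ω, so V_mid = 7.28 × 6209/10910 = 4.143 V.
Stage 2 is itself unloaded: V_out = V_mid × R4/(R3+R4) = 4.143 × 390/8650 = 0.187 V.

V_out ≈ 0.187 V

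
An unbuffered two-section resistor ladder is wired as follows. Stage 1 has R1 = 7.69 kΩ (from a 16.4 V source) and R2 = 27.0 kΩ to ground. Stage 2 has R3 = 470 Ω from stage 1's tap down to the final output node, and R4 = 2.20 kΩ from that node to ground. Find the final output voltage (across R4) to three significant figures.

V_out ≈ 3.24 V

Stage 2 presents R3+R4 = 2670 Ω as a load on stage 1's tap.
Stage 1's lower leg becomes R2‖(R3+R4) = 2430 Ω, so V_mid = 16.4 × 2430/10120 = 3.938 V.
Stage 2 is itself unloaded: V_out = V_mid × R4/(R3+R4) = 3.938 × 2200/2670 = 3.24 V.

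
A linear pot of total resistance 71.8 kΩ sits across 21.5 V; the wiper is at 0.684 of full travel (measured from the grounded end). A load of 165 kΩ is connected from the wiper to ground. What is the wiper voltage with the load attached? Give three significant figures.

The wiper splits the pot into (1−α)R = 22.69 kΩ above and αR = 49.11 kΩ below.
Lower section ‖ load = 37.85 kΩ.
V_wiper = 21.5 × 37.85/(22.69 + 37.85) = 13.4 V.

V ≈ 13.4 V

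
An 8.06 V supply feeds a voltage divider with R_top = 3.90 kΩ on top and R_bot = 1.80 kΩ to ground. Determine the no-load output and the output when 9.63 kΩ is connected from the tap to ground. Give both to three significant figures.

Unloaded: 2.55 V; loaded: 2.26 V

Open-circuit: V = 8.06 × 1.80/(3.90 + 1.80) = 2.55 V.
With the load, R_bot becomes R_bot‖R_L = 1.517 kΩ, so V = 8.06 × 1.517/5.417 = 2.26 V.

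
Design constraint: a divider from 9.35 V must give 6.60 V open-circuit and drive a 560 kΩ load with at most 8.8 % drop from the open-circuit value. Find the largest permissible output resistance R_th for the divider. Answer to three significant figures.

R_th ≤ 54.0 kΩ

Loading drop = R_th/(R_th + R_L) ≤ 0.0880, so R_th ≤ R_L · ε/(1−ε) = 560 kΩ × 0.0880/0.9120 = 54.0 kΩ.
(Any R1, R2 with R2/(R1+R2) = 0.706 and R1‖R2 ≤ 54.0 kΩ will meet the spec.)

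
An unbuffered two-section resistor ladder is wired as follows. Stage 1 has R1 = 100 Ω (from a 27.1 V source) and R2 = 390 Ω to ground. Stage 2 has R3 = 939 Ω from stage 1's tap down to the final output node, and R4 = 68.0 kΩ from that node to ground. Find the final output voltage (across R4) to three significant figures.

Stage 2 presents R3+R4 = 68940 Ω as a load on stage 1's tap.
Stage 1's lower leg becomes R2‖(R3+R4) = 387.8 Ω, so V_mid = 27.1 × 387.8/487.8 = 21.54 V.
Stage 2 is itself unloaded: V_out = V_mid × R4/(R3+R4) = 21.54 × 68000/68940 = 21.3 V.

V_out ≈ 21.3 V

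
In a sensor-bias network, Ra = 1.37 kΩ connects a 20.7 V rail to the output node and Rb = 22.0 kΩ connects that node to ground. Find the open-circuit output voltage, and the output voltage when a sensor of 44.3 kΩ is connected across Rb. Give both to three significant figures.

Open-circuit: V = 20.7 × 22.0/(1.37 + 22.0) = 19.5 V.
With the load, Rb becomes Rb‖R_L = 14.70 kΩ, so V = 20.7 × 14.70/16.07 = 18.9 V.

Unloaded: 19.5 V; loaded: 18.9 V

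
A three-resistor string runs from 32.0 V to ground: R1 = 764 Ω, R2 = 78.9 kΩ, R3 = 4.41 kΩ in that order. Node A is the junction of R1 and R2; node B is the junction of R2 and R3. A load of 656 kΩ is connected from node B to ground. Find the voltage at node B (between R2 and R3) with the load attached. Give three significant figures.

V ≈ 1.67 V

At node B, R3 is in parallel with the load: R3‖R_L = 4381 Ω.
Below node A the resistance is R2 + (R3‖R_L) = 83280 Ω, so V_A = 32.0 × 83280/84040 = 31.71 V.
Then V_B = V_A × (R3‖R_L)/(R2 + R3‖R_L) = 31.71 × 4381/83280 = 1.67 V.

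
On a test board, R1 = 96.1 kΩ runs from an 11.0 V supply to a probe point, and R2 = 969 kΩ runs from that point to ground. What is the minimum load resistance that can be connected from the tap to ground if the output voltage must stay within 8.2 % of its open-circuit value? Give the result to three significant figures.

R_L(min) ≈ 979 kΩ

Output resistance R_th = R1‖R2 = (96.1 × 969)/1065 = 87.43 kΩ.
The fractional drop is R_th/(R_th + R_L); requiring this ≤ 0.0820 gives R_L ≥ R_th(1/0.0820 − 1) = 87.43 × 11.20 = 979 kΩ.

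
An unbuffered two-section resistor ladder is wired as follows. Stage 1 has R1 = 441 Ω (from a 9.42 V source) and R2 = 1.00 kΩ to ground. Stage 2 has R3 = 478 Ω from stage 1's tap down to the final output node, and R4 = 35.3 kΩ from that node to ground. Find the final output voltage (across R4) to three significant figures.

V_out ≈ 6.40 V

Stage 2 presents R3+R4 = 35780 Ω as a load on stage 1's tap.
Stage 1's lower leg becomes R2‖(R3+R4) = 972.8 Ω, so V_mid = 9.42 × 972.8/1414 = 6.482 V.
Stage 2 is itself unloaded: V_out = V_mid × R4/(R3+R4) = 6.482 × 35300/35780 = 6.40 V.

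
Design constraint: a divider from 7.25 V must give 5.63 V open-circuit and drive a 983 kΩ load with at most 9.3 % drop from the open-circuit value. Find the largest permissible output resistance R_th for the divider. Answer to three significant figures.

R_th ≤ 101 kΩ

Loading drop = R_th/(R_th + R_L) ≤ 0.0930, so R_th ≤ R_L · ε/(1−ε) = 983 kΩ × 0.0930/0.9070 = 101 kΩ.
(Any R1, R2 with R2/(R1+R2) = 0.777 and R1‖R2 ≤ 101 kΩ will meet the spec.)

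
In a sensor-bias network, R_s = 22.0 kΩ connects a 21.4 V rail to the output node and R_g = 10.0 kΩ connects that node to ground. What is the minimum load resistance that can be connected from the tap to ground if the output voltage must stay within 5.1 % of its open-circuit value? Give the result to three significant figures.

Output resistance R_th = R_s‖R_g = (22.0 × 10.0)/32.00 = 6.875 kΩ.
The fractional drop is R_th/(R_th + R_L); requiring this ≤ 0.0510 gives R_L ≥ R_th(1/0.0510 − 1) = 6.875 × 18.61 = 128 kΩ.

R_L(min) ≈ 128 kΩ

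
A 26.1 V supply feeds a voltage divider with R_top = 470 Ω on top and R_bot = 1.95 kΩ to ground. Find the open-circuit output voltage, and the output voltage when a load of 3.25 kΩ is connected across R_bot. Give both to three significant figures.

Open-circuit: V = 26.1 × 1950/(470 + 1950) = 21.0 V.
With the load, R_bot becomes R_bot‖R_L = 1219 Ω, so V = 26.1 × 1219/1689 = 18.8 V.

Unloaded: 21.0 V; loaded: 18.8 V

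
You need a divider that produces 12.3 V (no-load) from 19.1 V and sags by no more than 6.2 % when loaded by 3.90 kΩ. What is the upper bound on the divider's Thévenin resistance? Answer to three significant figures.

Loading drop = R_th/(R_th + R_L) ≤ 0.0620, so R_th ≤ R_L · ε/(1−ε) = 3.90 kΩ × 0.0620/0.9380 = 258 Ω.

R_th ≤ 258 Ω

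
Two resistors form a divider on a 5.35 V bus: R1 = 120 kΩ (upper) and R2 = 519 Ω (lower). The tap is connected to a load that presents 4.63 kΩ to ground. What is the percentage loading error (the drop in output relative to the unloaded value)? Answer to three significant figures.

Unloaded V = 5.35 × 519/120500 = 0.023039 V.
Loaded: R2‖R_L = 466.7 Ω, giving V = 5.35 × 466.7/120500 = 0.020726 V.
Drop = (0.023039 − 0.020726) / 0.023039 = 10.0 %.

10.0 %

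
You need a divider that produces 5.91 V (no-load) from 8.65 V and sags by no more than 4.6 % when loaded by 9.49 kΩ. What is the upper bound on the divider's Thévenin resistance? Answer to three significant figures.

R_th ≤ 458 Ω

Loading drop = R_th/(R_th + R_L) ≤ 0.0460, so R_th ≤ R_L · ε/(1−ε) = 9.49 kΩ × 0.0460/0.9540 = 458 Ω.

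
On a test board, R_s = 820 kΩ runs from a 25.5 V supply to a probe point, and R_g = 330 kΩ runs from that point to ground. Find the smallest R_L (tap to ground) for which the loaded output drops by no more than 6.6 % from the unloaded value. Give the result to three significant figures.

R_L(min) ≈ 3.33 MΩ

Output resistance R_th = R_s‖R_g = (820 × 330)/1150 = 235.3 kΩ.
The fractional drop is R_th/(R_th + R_L); requiring this ≤ 0.0660 gives R_L ≥ R_th(1/0.0660 − 1) = 235.3 × 14.15 = 3.33 MΩ.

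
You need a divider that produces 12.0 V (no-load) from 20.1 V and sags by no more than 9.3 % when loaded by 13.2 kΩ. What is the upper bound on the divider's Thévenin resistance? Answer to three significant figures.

R_th ≤ 1.35 kΩ

Loading drop = R_th/(R_th + R_L) ≤ 0.0930, so R_th ≤ R_L · ε/(1−ε) = 13.2 kΩ × 0.0930/0.9070 = 1.35 kΩ.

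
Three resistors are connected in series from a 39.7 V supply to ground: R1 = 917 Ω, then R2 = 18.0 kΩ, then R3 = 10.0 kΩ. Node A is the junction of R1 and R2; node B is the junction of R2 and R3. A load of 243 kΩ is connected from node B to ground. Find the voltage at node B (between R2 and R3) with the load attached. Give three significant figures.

V ≈ 13.4 V

At node B, R3 is in parallel with the load: R3‖R_L = 9605 Ω.
Below node A the resistance is R2 + (R3‖R_L) = 27600 Ω, so V_A = 39.7 × 27600/28520 = 38.42 V.
Then V_B = V_A × (R3‖R_L)/(R2 + R3‖R_L) = 38.42 × 9605/27600 = 13.4 V.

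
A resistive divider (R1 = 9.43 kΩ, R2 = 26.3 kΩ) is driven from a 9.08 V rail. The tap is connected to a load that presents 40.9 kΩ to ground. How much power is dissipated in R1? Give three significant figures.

P ≈ 1.20 mW

Total resistance from the source is R1 + (R2‖R_L) = 25.44 kΩ, so I = 9.08/25.44 kΩ = 0.3570 mA.
P = I²·R1 = (0.3570 mA)² × 9.43 kΩ = 1.20 mW.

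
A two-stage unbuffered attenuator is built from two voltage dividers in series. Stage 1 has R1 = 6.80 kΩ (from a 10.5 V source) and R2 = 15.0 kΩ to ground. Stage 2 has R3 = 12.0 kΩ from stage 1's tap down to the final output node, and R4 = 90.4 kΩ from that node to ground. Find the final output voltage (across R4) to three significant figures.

Stage 2 presents R3+R4 = 102.4 kΩ as a load on stage 1's tap.
Stage 1's lower leg becomes R2‖(R3+R4) = 13.08 kΩ, so V_mid = 10.5 × 13.08/19.88 = 6.909 V.
Stage 2 is itself unloaded: V_out = V_mid × R4/(R3+R4) = 6.909 × 90.4/102.4 = 6.10 V.

V_out ≈ 6.10 V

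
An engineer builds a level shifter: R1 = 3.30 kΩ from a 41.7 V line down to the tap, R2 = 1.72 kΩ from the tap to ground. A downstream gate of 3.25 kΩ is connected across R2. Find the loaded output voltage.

The load sits in parallel with R2: R2‖R_L = (1.72 × 3.25) / (1.72 + 3.25) = 1.125 kΩ.
V_out = 41.7 × 1.125 / (3.30 + 1.125) = 41.7 × 1.125/4.425 = 10.6 V.

V_out ≈ 10.6 V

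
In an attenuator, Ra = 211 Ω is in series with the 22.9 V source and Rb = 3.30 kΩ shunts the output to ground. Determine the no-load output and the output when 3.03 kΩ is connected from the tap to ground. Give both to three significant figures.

Open-circuit: V = 22.9 × 3300/(211 + 3300) = 21.5 V.
With the load, Rb becomes Rb‖R_L = 1580 Ω, so V = 22.9 × 1580/1791 = 20.2 V.

Unloaded: 21.5 V; loaded: 20.2 V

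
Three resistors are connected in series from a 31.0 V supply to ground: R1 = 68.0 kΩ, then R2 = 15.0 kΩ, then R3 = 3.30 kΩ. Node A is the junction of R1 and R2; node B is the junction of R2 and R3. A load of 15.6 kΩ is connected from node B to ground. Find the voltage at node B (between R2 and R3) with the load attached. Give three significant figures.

V ≈ 0.985 V

At node B, R3 is in parallel with the load: R3‖R_L = 2.724 kΩ.
Below node A the resistance is R2 + (R3‖R_L) = 17.72 kΩ, so V_A = 31.0 × 17.72/85.72 = 6.409 V.
Then V_B = V_A × (R3‖R_L)/(R2 + R3‖R_L) = 6.409 × 2.724/17.72 = 0.985 V.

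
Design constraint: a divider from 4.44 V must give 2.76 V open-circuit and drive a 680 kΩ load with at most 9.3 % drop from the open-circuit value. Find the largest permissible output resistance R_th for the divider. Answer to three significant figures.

Loading drop = R_th/(R_th + R_L) ≤ 0.0930, so R_th ≤ R_L · ε/(1−ε) = 680 kΩ × 0.0930/0.9070 = 69.7 kΩ.
(Any R1, R2 with R2/(R1+R2) = 0.622 and R1‖R2 ≤ 69.7 kΩ will meet the spec.)

R_th ≤ 69.7 kΩ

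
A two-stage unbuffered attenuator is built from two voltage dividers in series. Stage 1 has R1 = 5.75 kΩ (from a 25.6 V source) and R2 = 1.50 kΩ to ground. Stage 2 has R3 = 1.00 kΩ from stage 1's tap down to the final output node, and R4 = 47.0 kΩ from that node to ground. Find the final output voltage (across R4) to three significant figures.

V_out ≈ 5.06 V

Stage 2 presents R3+R4 = 48.00 kΩ as a load on stage 1's tap.
Stage 1's lower leg becomes R2‖(R3+R4) = 1.455 kΩ, so V_mid = 25.6 × 1.455/7.205 = 5.168 V.
Stage 2 is itself unloaded: V_out = V_mid × R4/(R3+R4) = 5.168 × 47.0/48.00 = 5.06 V.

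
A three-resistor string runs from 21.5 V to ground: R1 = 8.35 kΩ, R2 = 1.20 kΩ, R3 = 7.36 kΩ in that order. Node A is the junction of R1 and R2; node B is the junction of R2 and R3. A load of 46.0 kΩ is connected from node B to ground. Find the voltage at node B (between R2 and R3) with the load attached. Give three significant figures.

At node B, R3 is in parallel with the load: R3‖R_L = 6.345 kΩ.
Below node A the resistance is R2 + (R3‖R_L) = 7.545 kΩ, so V_A = 21.5 × 7.545/15.89 = 10.21 V.
Then V_B = V_A × (R3‖R_L)/(R2 + R3‖R_L) = 10.21 × 6.345/7.545 = 8.58 V.

V ≈ 8.58 V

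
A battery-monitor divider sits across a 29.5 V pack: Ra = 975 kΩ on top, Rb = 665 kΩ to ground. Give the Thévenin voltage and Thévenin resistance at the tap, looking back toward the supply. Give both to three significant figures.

V_th = 12.0 V, R_th = 395 kΩ

V_th is the open-circuit tap voltage: 29.5 × 665/(975 + 665) = 12.0 V.
With the supply zeroed, Ra and Rb appear in parallel from the tap: R_th = Ra‖Rb = (975 × 665)/1640 = 395 kΩ.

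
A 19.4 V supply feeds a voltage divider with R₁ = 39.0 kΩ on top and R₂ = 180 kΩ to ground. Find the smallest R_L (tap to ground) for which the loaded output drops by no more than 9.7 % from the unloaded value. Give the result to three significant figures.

R_L(min) ≈ 298 kΩ

Output resistance R_th = R₁‖R₂ = (39.0 × 180)/219.0 = 32.05 kΩ.
The fractional drop is R_th/(R_th + R_L); requiring this ≤ 0.0970 gives R_L ≥ R_th(1/0.0970 − 1) = 32.05 × 9.309 = 298 kΩ.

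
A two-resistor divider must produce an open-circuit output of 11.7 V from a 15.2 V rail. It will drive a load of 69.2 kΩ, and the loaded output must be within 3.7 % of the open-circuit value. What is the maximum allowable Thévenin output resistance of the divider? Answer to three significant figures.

R_th ≤ 2.66 kΩ

Loading drop = R_th/(R_th + R_L) ≤ 0.0370, so R_th ≤ R_L · ε/(1−ε) = 69.2 kΩ × 0.0370/0.9630 = 2.66 kΩ.
(Any R1, R2 with R2/(R1+R2) = 0.770 and R1‖R2 ≤ 2.66 kΩ will meet the spec.)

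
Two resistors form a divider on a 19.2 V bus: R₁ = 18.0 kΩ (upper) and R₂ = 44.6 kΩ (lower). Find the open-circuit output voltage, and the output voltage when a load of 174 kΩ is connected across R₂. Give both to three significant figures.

Unloaded: 13.7 V; loaded: 12.7 V

Open-circuit: V = 19.2 × 44.6/(18.0 + 44.6) = 13.7 V.
With the load, R₂ becomes R₂‖R_L = 35.50 kΩ, so V = 19.2 × 35.50/53.50 = 12.7 V.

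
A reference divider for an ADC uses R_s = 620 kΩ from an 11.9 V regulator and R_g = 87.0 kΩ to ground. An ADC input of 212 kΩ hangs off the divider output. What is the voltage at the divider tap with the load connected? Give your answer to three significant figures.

V_out ≈ 1.08 V

The load sits in parallel with R_g: R_g‖R_L = (87.0 × 212) / (87.0 + 212) = 61.69 kΩ.
V_out = 11.9 × 61.69 / (620 + 61.69) = 11.9 × 61.69/681.7 = 1.08 V.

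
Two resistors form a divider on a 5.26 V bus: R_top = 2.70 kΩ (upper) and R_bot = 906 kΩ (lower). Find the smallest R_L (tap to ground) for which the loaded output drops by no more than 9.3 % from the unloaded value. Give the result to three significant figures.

R_L(min) ≈ 26.3 kΩ

Output resistance R_th = R_top‖R_bot = (2.70 × 906)/908.7 = 2.692 kΩ.
The fractional drop is R_th/(R_th + R_L); requiring this ≤ 0.0930 gives R_L ≥ R_th(1/0.0930 − 1) = 2.692 × 9.753 = 26.3 kΩ.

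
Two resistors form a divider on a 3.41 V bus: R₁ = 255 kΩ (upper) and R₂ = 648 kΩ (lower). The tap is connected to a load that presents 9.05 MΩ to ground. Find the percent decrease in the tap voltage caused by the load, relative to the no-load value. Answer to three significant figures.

1.98 %

The divider's output (Thévenin) resistance is R₁‖R₂ = 183.0 kΩ.
Fractional drop under load = R_th/(R_th + R_L) = 183.0 / (183.0 + 9050) = 0.01982.
So the output falls by 1.98 %.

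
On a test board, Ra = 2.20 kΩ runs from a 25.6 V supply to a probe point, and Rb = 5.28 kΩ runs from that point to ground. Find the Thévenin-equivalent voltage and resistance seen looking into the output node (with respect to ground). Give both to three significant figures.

V_th = 18.1 V, R_th = 1.55 kΩ

V_th is the open-circuit tap voltage: 25.6 × 5.28/(2.20 + 5.28) = 18.1 V.
With the supply zeroed, Ra and Rb appear in parallel from the tap: R_th = Ra‖Rb = (2.20 × 5.28)/7.480 = 1.55 kΩ.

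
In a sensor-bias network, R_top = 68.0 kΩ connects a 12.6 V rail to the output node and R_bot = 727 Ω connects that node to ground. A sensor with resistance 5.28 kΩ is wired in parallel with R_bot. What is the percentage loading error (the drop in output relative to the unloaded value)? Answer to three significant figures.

The divider's output (Thévenin) resistance is R_top‖R_bot = 719.3 Ω.
Fractional drop under load = R_th/(R_th + R_L) = 719.3 / (719.3 + 5280) = 0.1199.
So the output falls by 12.0 %.

12.0 %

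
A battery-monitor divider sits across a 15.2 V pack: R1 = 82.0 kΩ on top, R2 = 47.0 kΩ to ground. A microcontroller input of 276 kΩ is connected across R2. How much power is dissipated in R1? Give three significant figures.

Total resistance from the source is R1 + (R2‖R_L) = 122.2 kΩ, so I = 15.2/122.2 kΩ = 0.1244 mA.
P = I²·R1 = (0.1244 mA)² × 82.0 kΩ = 1.27 mW.

P ≈ 1.27 mW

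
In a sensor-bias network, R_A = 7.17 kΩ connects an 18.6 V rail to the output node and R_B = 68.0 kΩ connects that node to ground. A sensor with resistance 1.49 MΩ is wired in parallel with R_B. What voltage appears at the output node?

The load sits in parallel with R_B: R_B‖R_L = (68.0 × 1490) / (68.0 + 1490) = 65.03 kΩ.
V_out = 18.6 × 65.03 / (7.17 + 65.03) = 18.6 × 65.03/72.20 = 16.8 V.
(Unloaded it would have been 16.8 V.)

V_out ≈ 16.8 V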